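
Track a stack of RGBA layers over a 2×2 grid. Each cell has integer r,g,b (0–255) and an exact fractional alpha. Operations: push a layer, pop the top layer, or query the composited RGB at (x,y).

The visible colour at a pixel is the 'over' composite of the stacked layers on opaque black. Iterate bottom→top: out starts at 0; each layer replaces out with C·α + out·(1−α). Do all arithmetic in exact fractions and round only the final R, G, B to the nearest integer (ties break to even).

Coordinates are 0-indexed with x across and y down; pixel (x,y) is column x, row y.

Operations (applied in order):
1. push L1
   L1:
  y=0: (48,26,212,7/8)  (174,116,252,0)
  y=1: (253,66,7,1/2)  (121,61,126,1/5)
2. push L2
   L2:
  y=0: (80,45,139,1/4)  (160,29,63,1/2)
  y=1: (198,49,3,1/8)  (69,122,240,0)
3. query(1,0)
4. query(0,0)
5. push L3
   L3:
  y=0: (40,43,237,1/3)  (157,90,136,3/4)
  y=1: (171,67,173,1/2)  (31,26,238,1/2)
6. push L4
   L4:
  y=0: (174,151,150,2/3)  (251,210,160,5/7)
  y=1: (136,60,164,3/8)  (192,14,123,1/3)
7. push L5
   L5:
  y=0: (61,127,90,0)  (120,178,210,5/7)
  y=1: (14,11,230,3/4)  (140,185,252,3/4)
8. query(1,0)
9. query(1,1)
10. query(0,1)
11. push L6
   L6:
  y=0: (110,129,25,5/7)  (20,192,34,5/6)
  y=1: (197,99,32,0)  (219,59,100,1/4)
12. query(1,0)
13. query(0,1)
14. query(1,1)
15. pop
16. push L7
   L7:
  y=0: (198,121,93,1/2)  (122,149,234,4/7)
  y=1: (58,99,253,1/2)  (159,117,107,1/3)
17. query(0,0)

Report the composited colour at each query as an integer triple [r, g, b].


query (1,0) [L1,L2] — begin 0,0,0
L1 α=0: [0, 0, 0]
L2 α=1/2: [80, 29/2, 63/2]
rounded: [80, 14, 32]

(0,0) stack=L1,L2; from [0,0,0]:
after L1 α=7/8: [42, 91/4, 371/2]
after L2 α=1/4: [103/2, 453/16, 1391/8]
rounded: [52, 28, 174]

(1,0) stack=L1,L2,L3,L4,L5; from [0,0,0]:
L1 α=0: [0, 0, 0]
L2 α=1/2: [80, 29/2, 63/2]
L3 α=3/4: [551/4, 569/8, 879/8]
L4 α=5/7: [3061/14, 4769/28, 4079/28]
L5 α=5/7: [7261/49, 17229/98, 18779/98]
rounded: [148, 176, 192]

(1,1) stack=L1,L2,L3,L4,L5; from [0,0,0]:
L1 α=1/5: [121/5, 61/5, 126/5]
L2 α=0: [121/5, 61/5, 126/5]
L3 α=1/2: [138/5, 191/10, 658/5]
L4 α=1/3: [412/5, 87/5, 1931/15]
L5 α=3/4: [628/5, 1431/10, 13271/60]
→ [126, 143, 221]

at x=0,y=1 over L1,L2,L3,L4,L5:
+L1 (α=1/2) → [253/2, 33, 7/2]
+L2 (α=1/8) → [2167/16, 35, 55/16]
+L3 (α=1/2) → [4903/32, 51, 2823/32]
+L4 (α=3/8) → [37571/256, 435/8, 29859/256]
+L5 (α=3/4) → [48323/1024, 699/32, 206499/1024]
rounded: [47, 22, 202]

query (1,0) [L1,L2,L3,L4,L5,L6] — begin 0,0,0
after L1 α=0: [0, 0, 0]
after L2 α=1/2: [80, 29/2, 63/2]
after L3 α=3/4: [551/4, 569/8, 879/8]
after L4 α=5/7: [3061/14, 4769/28, 4079/28]
after L5 α=5/7: [7261/49, 17229/98, 18779/98]
after L6 α=5/6: [12161/294, 37103/196, 11813/196]
→ [41, 189, 60]

(0,1) stack=L1,L2,L3,L4,L5,L6; from [0,0,0]:
+L1 (α=1/2) → [253/2, 33, 7/2]
+L2 (α=1/8) → [2167/16, 35, 55/16]
+L3 (α=1/2) → [4903/32, 51, 2823/32]
+L4 (α=3/8) → [37571/256, 435/8, 29859/256]
+L5 (α=3/4) → [48323/1024, 699/32, 206499/1024]
+L6 (α=0) → [48323/1024, 699/32, 206499/1024]
= [47, 22, 202]

(1,1) stack=L1,L2,L3,L4,L5,L6; from [0,0,0]:
after L1 α=1/5: [121/5, 61/5, 126/5]
after L2 α=0: [121/5, 61/5, 126/5]
after L3 α=1/2: [138/5, 191/10, 658/5]
after L4 α=1/3: [412/5, 87/5, 1931/15]
after L5 α=3/4: [628/5, 1431/10, 13271/60]
after L6 α=1/4: [2979/20, 4883/40, 15271/80]
→ [149, 122, 191]

at x=0,y=0 over L1,L2,L3,L4,L5,L7:
+L1 (α=7/8) → [42, 91/4, 371/2]
+L2 (α=1/4) → [103/2, 453/16, 1391/8]
+L3 (α=1/3) → [143/3, 797/24, 2339/12]
+L4 (α=2/3) → [1187/9, 8045/72, 5939/36]
+L5 (α=0) → [1187/9, 8045/72, 5939/36]
+L7 (α=1/2) → [2969/18, 16757/144, 9287/72]
→ [165, 116, 129]


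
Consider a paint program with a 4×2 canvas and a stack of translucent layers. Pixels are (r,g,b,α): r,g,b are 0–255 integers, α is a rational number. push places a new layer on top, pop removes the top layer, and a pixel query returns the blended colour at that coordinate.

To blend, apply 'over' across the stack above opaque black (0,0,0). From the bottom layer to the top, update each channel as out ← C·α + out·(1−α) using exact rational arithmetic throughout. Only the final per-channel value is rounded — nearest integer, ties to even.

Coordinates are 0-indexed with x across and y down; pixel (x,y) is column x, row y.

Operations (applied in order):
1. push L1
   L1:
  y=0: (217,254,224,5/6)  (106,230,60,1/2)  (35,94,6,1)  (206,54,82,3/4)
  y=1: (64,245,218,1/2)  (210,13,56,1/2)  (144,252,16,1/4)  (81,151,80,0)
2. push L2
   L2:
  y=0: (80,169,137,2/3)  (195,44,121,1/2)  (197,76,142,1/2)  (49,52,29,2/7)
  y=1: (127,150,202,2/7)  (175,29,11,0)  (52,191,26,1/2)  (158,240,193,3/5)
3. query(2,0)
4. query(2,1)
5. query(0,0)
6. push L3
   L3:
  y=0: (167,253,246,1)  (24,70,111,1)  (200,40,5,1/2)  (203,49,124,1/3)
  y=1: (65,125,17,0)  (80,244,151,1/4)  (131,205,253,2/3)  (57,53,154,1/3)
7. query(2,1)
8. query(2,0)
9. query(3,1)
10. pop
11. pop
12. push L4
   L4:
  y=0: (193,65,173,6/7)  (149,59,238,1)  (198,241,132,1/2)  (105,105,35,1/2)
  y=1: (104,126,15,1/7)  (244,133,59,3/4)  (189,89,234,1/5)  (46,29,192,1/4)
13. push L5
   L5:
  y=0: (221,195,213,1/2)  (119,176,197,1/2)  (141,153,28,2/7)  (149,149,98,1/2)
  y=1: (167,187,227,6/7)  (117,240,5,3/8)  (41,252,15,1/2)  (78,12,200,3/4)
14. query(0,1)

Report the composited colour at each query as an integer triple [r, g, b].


(2,0) stack=L1,L2; from [0,0,0]:
+L1 (α=1) → [35, 94, 6]
+L2 (α=1/2) → [116, 85, 74]
= [116, 85, 74]

at x=2,y=1 over L1,L2:
L1 α=1/4: [36, 63, 4]
L2 α=1/2: [44, 127, 15]
= [44, 127, 15]

at x=0,y=0 over L1,L2:
L1 α=5/6: [1085/6, 635/3, 560/3]
L2 α=2/3: [2045/18, 1649/9, 1382/9]
→ [114, 183, 154]

at x=2,y=1 over L1,L2,L3:
L1 α=1/4: [36, 63, 4]
L2 α=1/2: [44, 127, 15]
L3 α=2/3: [102, 179, 521/3]
= [102, 179, 174]

at x=2,y=0 over L1,L2,L3:
after L1 α=1: [35, 94, 6]
after L2 α=1/2: [116, 85, 74]
after L3 α=1/2: [158, 125/2, 79/2]
rounded: [158, 62, 40]

query (3,1) [L1,L2,L3] — begin 0,0,0
after L1 α=0: [0, 0, 0]
after L2 α=3/5: [474/5, 144, 579/5]
after L3 α=1/3: [411/5, 341/3, 1928/15]
rounded: [82, 114, 129]

at x=0,y=1 over L1,L4,L5:
L1 α=1/2: [32, 245/2, 109]
L4 α=1/7: [296/7, 123, 669/7]
L5 α=6/7: [7310/49, 1245/7, 10203/49]
rounded: [149, 178, 208]


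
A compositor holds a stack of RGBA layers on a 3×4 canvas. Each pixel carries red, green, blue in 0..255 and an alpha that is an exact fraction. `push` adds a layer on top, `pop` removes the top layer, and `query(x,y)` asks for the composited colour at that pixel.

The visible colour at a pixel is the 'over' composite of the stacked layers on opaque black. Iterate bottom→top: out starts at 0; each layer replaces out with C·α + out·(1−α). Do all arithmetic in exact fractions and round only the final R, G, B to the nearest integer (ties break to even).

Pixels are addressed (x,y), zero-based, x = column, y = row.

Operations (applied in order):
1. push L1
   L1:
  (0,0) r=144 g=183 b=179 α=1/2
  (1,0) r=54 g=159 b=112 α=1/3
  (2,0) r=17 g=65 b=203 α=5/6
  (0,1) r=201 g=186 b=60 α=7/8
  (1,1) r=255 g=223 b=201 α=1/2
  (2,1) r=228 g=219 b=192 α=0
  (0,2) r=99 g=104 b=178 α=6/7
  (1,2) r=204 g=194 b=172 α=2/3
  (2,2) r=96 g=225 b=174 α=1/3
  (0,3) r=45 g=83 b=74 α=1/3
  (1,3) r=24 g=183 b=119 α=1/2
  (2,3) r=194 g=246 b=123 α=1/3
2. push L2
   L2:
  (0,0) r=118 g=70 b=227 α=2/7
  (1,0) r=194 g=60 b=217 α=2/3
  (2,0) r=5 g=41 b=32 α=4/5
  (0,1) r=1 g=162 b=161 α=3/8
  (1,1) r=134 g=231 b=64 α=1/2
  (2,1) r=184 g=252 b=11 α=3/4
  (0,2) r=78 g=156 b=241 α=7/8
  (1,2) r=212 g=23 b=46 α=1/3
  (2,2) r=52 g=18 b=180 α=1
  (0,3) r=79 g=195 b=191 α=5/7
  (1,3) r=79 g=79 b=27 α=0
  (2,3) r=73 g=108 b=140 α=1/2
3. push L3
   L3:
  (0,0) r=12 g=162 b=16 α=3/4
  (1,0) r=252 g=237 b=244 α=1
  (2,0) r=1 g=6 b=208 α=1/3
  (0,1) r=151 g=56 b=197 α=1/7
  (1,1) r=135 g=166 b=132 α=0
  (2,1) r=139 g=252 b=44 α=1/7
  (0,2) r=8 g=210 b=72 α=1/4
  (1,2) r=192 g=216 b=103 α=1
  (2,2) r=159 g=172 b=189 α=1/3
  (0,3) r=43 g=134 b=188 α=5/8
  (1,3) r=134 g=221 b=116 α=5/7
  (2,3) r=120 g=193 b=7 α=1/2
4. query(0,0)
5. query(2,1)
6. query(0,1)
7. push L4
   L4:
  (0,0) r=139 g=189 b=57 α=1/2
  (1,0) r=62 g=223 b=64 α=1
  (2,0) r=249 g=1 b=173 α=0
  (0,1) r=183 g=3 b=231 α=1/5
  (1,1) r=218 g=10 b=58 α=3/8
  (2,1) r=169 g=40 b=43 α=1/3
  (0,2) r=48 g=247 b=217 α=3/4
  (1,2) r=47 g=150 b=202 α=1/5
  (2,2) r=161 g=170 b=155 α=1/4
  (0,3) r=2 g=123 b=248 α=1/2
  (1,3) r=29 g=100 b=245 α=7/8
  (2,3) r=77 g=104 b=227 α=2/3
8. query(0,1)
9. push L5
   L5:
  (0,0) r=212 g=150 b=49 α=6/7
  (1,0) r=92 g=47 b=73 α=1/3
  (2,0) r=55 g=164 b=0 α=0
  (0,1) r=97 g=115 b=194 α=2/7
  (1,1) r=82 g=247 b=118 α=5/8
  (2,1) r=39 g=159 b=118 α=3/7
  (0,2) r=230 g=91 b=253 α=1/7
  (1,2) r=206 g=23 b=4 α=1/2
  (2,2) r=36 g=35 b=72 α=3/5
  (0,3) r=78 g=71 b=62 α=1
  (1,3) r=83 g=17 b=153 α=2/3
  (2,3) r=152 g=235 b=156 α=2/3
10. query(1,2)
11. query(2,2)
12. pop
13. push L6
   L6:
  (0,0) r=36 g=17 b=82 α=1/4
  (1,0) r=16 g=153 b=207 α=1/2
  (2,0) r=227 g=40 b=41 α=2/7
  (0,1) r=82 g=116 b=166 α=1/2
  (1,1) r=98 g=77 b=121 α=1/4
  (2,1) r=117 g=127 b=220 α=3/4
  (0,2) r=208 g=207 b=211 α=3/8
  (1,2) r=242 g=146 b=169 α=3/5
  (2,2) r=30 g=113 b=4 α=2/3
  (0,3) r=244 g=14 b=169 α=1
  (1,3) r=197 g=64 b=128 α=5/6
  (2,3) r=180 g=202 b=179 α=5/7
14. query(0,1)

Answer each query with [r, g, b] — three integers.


(0,0) stack=L1,L2,L3; from [0,0,0]:
+L1 (α=1/2) → [72, 183/2, 179/2]
+L2 (α=2/7) → [596/7, 1195/14, 1803/14]
+L3 (α=3/4) → [212/7, 7999/56, 2475/56]
→ [30, 143, 44]

query (2,1) [L1,L2,L3] — begin 0,0,0
after L1 α=0: [0, 0, 0]
after L2 α=3/4: [138, 189, 33/4]
after L3 α=1/7: [967/7, 198, 187/14]
= [138, 198, 13]

query (0,1) [L1,L2,L3] — begin 0,0,0
after L1 α=7/8: [1407/8, 651/4, 105/2]
after L2 α=3/8: [7059/64, 5199/32, 1491/16]
after L3 α=1/7: [26009/224, 16493/112, 6049/56]
rounded: [116, 147, 108]

query (0,1) [L1,L2,L3,L4] — begin 0,0,0
after L1 α=7/8: [1407/8, 651/4, 105/2]
after L2 α=3/8: [7059/64, 5199/32, 1491/16]
after L3 α=1/7: [26009/224, 16493/112, 6049/56]
after L4 α=1/5: [36257/280, 16577/140, 9283/70]
rounded: [129, 118, 133]

at x=1,y=2 over L1,L2,L3,L4,L5:
+L1 (α=2/3) → [136, 388/3, 344/3]
+L2 (α=1/3) → [484/3, 845/9, 826/9]
+L3 (α=1) → [192, 216, 103]
+L4 (α=1/5) → [163, 1014/5, 614/5]
+L5 (α=1/2) → [369/2, 1129/10, 317/5]
rounded: [184, 113, 63]

at x=2,y=2 over L1,L2,L3,L4,L5:
+L1 (α=1/3) → [32, 75, 58]
+L2 (α=1) → [52, 18, 180]
+L3 (α=1/3) → [263/3, 208/3, 183]
+L4 (α=1/4) → [106, 189/2, 176]
+L5 (α=3/5) → [64, 294/5, 568/5]
= [64, 59, 114]

query (0,1) [L1,L2,L3,L4,L6] — begin 0,0,0
+L1 (α=7/8) → [1407/8, 651/4, 105/2]
+L2 (α=3/8) → [7059/64, 5199/32, 1491/16]
+L3 (α=1/7) → [26009/224, 16493/112, 6049/56]
+L4 (α=1/5) → [36257/280, 16577/140, 9283/70]
+L6 (α=1/2) → [59217/560, 32817/280, 20903/140]
→ [106, 117, 149]


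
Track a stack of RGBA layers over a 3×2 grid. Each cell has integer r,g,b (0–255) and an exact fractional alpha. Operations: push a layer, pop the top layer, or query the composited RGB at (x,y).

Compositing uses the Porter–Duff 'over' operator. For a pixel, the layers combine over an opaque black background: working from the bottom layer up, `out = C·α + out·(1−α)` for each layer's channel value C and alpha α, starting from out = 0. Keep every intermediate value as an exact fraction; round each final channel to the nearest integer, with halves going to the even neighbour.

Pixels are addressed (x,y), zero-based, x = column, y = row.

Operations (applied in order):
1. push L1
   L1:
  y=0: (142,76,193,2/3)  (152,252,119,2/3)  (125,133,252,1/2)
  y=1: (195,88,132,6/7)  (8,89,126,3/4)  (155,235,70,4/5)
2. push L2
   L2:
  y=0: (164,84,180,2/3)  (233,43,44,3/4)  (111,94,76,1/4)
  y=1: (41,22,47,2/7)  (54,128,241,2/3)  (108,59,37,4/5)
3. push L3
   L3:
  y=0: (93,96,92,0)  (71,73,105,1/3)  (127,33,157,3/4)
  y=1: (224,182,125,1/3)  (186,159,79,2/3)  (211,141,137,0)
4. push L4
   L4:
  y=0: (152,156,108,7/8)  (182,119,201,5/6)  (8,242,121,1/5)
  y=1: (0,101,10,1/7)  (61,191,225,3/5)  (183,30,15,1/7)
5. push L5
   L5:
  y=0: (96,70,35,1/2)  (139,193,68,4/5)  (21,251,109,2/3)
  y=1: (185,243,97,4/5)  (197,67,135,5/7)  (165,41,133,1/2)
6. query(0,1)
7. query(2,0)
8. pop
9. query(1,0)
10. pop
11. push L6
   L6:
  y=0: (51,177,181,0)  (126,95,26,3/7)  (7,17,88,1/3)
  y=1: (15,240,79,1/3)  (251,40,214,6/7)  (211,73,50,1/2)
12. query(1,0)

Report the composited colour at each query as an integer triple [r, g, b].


at x=0,y=1 over L1,L2,L3,L4,L5:
+L1 (α=6/7) → [1170/7, 528/7, 792/7]
+L2 (α=2/7) → [6424/49, 2948/49, 4618/49]
+L3 (α=1/3) → [23824/147, 4938/49, 15361/147]
+L4 (α=1/7) → [47648/343, 34577/343, 31212/343]
+L5 (α=4/5) → [301468/1715, 367973/1715, 164296/1715]
= [176, 215, 96]

query (2,0) [L1,L2,L3,L4,L5] — begin 0,0,0
+L1 (α=1/2) → [125/2, 133/2, 126]
+L2 (α=1/4) → [597/8, 587/8, 227/2]
+L3 (α=3/4) → [3645/32, 1379/32, 1169/8]
+L4 (α=1/5) → [3709/40, 663/8, 1411/10]
+L5 (α=2/3) → [5389/120, 4679/24, 1197/10]
→ [45, 195, 120]

at x=1,y=0 over L1,L2,L3,L4:
after L1 α=2/3: [304/3, 168, 238/3]
after L2 α=3/4: [2401/12, 297/4, 317/6]
after L3 α=1/3: [2827/18, 443/6, 632/9]
after L4 α=5/6: [19207/108, 4013/36, 9677/54]
→ [178, 111, 179]

query (1,0) [L1,L2,L3,L6] — begin 0,0,0
after L1 α=2/3: [304/3, 168, 238/3]
after L2 α=3/4: [2401/12, 297/4, 317/6]
after L3 α=1/3: [2827/18, 443/6, 632/9]
after L6 α=3/7: [9056/63, 1741/21, 3230/63]
→ [144, 83, 51]


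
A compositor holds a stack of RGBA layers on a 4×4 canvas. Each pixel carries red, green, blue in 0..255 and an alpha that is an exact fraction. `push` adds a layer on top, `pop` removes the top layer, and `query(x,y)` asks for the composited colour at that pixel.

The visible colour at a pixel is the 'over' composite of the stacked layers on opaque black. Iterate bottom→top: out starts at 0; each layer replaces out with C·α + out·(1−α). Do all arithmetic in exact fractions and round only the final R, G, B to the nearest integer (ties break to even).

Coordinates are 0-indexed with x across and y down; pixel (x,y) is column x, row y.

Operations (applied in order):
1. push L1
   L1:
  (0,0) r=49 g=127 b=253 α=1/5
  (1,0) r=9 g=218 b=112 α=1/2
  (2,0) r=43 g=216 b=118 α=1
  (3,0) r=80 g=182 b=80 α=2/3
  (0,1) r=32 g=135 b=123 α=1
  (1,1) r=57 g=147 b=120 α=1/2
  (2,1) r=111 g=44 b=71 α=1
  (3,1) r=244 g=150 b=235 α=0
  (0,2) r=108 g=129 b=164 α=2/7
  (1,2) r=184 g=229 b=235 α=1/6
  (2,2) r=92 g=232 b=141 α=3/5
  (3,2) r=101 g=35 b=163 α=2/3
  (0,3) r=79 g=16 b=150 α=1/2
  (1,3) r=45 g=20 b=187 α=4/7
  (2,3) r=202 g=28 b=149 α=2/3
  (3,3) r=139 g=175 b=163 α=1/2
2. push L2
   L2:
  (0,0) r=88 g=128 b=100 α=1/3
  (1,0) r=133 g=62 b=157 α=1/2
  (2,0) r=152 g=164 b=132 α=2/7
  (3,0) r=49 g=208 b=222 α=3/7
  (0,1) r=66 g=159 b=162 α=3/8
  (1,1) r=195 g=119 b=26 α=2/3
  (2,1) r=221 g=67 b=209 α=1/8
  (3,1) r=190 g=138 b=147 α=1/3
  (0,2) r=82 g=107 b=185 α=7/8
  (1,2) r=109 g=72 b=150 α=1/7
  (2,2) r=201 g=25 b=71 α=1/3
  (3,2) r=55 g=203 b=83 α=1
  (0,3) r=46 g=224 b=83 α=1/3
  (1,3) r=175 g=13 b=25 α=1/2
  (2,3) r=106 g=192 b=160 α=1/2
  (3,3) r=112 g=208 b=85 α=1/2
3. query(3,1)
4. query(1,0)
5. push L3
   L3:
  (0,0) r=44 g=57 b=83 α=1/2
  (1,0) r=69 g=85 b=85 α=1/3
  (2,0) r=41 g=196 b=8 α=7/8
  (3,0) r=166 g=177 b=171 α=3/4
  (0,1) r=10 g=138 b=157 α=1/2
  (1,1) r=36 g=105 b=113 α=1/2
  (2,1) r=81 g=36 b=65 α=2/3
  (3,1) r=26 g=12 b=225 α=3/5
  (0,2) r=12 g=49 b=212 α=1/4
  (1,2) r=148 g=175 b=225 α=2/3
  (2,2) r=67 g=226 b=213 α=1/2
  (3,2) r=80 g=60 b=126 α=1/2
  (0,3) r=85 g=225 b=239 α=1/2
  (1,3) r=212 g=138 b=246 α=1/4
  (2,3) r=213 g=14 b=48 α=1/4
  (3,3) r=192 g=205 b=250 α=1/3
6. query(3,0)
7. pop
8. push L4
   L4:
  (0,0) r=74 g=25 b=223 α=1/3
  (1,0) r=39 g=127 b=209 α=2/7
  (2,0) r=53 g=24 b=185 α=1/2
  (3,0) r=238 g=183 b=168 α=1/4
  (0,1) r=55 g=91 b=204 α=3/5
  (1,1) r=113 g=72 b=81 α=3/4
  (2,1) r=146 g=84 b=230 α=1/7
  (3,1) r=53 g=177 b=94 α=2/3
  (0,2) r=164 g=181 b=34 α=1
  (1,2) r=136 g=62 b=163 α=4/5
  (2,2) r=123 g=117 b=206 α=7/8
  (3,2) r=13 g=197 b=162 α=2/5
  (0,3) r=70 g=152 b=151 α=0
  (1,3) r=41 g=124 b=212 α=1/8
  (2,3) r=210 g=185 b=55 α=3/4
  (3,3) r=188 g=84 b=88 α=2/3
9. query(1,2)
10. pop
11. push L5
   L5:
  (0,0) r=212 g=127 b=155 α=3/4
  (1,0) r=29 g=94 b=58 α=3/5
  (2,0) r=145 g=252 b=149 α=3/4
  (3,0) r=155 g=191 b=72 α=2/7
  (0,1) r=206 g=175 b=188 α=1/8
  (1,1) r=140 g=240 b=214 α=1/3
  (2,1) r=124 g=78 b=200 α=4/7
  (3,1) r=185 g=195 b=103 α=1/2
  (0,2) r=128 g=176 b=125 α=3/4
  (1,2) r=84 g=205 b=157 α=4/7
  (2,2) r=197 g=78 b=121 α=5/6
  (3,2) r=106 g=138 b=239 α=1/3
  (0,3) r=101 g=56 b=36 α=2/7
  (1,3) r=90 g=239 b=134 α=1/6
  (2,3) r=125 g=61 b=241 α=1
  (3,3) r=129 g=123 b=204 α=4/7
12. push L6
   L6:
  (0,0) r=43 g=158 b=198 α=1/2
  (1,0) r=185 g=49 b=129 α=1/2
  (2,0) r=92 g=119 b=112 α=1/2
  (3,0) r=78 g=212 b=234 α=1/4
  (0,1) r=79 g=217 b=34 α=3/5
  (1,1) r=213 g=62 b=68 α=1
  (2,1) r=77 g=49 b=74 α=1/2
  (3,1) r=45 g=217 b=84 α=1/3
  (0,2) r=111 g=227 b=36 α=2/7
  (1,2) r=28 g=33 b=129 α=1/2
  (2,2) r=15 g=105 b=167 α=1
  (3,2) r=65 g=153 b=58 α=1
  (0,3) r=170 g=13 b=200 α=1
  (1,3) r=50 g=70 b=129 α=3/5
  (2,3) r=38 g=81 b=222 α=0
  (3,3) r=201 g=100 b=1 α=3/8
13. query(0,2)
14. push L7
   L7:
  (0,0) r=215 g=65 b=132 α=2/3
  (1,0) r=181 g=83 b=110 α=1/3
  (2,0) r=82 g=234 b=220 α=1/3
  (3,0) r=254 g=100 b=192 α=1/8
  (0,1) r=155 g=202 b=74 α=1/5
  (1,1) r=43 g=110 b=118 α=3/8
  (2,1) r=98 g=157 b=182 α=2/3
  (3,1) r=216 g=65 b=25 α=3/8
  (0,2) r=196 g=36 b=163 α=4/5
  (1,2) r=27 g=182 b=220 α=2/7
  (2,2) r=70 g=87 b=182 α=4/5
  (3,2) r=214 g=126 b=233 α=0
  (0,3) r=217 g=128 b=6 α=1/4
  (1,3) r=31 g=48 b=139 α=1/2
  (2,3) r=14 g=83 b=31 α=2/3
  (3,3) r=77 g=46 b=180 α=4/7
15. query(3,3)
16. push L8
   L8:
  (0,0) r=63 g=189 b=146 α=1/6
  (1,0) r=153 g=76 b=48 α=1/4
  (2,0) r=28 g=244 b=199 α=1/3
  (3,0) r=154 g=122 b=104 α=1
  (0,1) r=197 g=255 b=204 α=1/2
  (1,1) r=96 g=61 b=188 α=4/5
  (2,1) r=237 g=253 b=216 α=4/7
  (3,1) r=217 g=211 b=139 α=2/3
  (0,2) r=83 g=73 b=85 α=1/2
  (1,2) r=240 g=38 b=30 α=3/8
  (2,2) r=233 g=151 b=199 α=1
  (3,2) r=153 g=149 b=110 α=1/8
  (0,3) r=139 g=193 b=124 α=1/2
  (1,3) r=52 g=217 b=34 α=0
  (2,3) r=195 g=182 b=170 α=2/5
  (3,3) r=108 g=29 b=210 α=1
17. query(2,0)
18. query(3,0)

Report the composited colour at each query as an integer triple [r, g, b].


(3,1) stack=L1,L2; from [0,0,0]:
after L1 α=0: [0, 0, 0]
after L2 α=1/3: [190/3, 46, 49]
→ [63, 46, 49]

at x=1,y=0 over L1,L2:
after L1 α=1/2: [9/2, 109, 56]
after L2 α=1/2: [275/4, 171/2, 213/2]
→ [69, 86, 106]

(3,0) stack=L1,L2,L3; from [0,0,0]:
L1 α=2/3: [160/3, 364/3, 160/3]
L2 α=3/7: [1081/21, 3328/21, 2638/21]
L3 α=3/4: [11539/84, 14479/84, 13411/84]
rounded: [137, 172, 160]

at x=1,y=2 over L1,L2,L4:
+L1 (α=1/6) → [92/3, 229/6, 235/6]
+L2 (α=1/7) → [293/7, 43, 55]
+L4 (α=4/5) → [4101/35, 291/5, 707/5]
= [117, 58, 141]

at x=0,y=2 over L1,L2,L5,L6:
L1 α=2/7: [216/7, 258/7, 328/7]
L2 α=7/8: [2117/28, 5501/56, 9393/56]
L5 α=3/4: [12869/112, 35069/224, 30393/224]
L6 α=2/7: [89209/784, 277041/1568, 168093/1568]
= [114, 177, 107]

at x=3,y=3 over L1,L2,L5,L6,L7:
after L1 α=1/2: [139/2, 175/2, 163/2]
after L2 α=1/2: [363/4, 591/4, 333/4]
after L5 α=4/7: [3153/28, 3741/28, 609/4]
after L6 α=3/8: [32649/224, 27105/224, 3057/32]
after L7 α=4/7: [166939/1568, 122531/1568, 32211/224]
= [106, 78, 144]

(2,0) stack=L1,L2,L5,L6,L7,L8; from [0,0,0]:
after L1 α=1: [43, 216, 118]
after L2 α=2/7: [519/7, 1408/7, 122]
after L5 α=3/4: [891/7, 1675/7, 569/4]
after L6 α=1/2: [1535/14, 1254/7, 1017/8]
after L7 α=1/3: [703/7, 1382/7, 1897/12]
after L8 α=1/3: [534/7, 4472/21, 3091/18]
= [76, 213, 172]

at x=3,y=0 over L1,L2,L5,L6,L7,L8:
after L1 α=2/3: [160/3, 364/3, 160/3]
after L2 α=3/7: [1081/21, 3328/21, 2638/21]
after L5 α=2/7: [11915/147, 24662/147, 16214/147]
after L6 α=1/4: [15737/196, 17525/98, 6920/49]
after L7 α=1/8: [22849/224, 18925/112, 1033/7]
after L8 α=1: [154, 122, 104]
→ [154, 122, 104]


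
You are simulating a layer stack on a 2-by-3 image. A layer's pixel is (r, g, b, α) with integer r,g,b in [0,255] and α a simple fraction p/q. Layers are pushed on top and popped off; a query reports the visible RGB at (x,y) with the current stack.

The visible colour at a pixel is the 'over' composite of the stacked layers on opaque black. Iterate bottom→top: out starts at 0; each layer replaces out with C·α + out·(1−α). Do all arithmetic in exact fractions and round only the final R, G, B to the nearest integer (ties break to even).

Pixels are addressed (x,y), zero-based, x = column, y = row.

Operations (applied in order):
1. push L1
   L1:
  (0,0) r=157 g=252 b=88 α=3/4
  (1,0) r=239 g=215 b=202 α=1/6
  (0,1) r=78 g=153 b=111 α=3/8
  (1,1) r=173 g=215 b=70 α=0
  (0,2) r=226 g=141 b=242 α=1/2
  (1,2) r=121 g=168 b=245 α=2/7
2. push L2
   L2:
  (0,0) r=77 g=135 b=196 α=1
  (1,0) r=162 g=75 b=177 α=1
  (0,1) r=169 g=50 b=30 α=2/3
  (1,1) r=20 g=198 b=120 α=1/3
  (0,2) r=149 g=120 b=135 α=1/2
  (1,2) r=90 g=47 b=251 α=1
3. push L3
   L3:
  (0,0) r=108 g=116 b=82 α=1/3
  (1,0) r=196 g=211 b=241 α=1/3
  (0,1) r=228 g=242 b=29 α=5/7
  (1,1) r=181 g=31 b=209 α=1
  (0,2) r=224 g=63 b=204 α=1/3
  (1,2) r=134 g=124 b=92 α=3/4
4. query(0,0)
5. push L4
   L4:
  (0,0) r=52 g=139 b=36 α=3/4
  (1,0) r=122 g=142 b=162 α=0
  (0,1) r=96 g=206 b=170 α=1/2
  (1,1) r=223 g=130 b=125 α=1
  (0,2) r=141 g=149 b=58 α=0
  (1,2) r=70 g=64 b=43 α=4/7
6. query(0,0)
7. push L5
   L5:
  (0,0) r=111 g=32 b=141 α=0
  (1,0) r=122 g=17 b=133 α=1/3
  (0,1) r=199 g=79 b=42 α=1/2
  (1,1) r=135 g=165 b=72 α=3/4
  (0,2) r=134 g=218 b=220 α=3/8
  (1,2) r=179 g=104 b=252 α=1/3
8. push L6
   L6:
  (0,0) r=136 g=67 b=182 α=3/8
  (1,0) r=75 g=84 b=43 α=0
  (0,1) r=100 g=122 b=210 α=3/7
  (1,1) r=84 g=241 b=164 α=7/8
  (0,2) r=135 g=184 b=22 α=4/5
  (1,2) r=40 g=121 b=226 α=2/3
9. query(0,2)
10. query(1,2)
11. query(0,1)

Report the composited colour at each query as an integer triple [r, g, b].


query (0,0) [L1,L2,L3] — begin 0,0,0
after L1 α=3/4: [471/4, 189, 66]
after L2 α=1: [77, 135, 196]
after L3 α=1/3: [262/3, 386/3, 158]
rounded: [87, 129, 158]

(0,0) stack=L1,L2,L3,L4; from [0,0,0]:
after L1 α=3/4: [471/4, 189, 66]
after L2 α=1: [77, 135, 196]
after L3 α=1/3: [262/3, 386/3, 158]
after L4 α=3/4: [365/6, 1637/12, 133/2]
→ [61, 136, 66]

at x=0,y=2 over L1,L2,L3,L4,L5,L6:
after L1 α=1/2: [113, 141/2, 121]
after L2 α=1/2: [131, 381/4, 128]
after L3 α=1/3: [162, 169/2, 460/3]
after L4 α=0: [162, 169/2, 460/3]
after L5 α=3/8: [303/2, 2153/16, 535/3]
after L6 α=4/5: [1383/10, 13929/80, 799/15]
rounded: [138, 174, 53]

at x=1,y=2 over L1,L2,L3,L4,L5,L6:
+L1 (α=2/7) → [242/7, 48, 70]
+L2 (α=1) → [90, 47, 251]
+L3 (α=3/4) → [123, 419/4, 527/4]
+L4 (α=4/7) → [649/7, 2281/28, 2269/28]
+L5 (α=1/3) → [2551/21, 3737/42, 5797/42]
+L6 (α=2/3) → [4231/63, 13901/126, 24781/126]
= [67, 110, 197]

(0,1) stack=L1,L2,L3,L4,L5,L6; from [0,0,0]:
L1 α=3/8: [117/4, 459/8, 333/8]
L2 α=2/3: [1469/12, 1259/24, 271/8]
L3 α=5/7: [1187/6, 15779/84, 851/28]
L4 α=1/2: [1763/12, 33083/168, 5611/56]
L5 α=1/2: [4151/24, 46355/336, 7963/112]
L6 α=3/7: [5951/42, 77099/588, 25603/196]
→ [142, 131, 131]


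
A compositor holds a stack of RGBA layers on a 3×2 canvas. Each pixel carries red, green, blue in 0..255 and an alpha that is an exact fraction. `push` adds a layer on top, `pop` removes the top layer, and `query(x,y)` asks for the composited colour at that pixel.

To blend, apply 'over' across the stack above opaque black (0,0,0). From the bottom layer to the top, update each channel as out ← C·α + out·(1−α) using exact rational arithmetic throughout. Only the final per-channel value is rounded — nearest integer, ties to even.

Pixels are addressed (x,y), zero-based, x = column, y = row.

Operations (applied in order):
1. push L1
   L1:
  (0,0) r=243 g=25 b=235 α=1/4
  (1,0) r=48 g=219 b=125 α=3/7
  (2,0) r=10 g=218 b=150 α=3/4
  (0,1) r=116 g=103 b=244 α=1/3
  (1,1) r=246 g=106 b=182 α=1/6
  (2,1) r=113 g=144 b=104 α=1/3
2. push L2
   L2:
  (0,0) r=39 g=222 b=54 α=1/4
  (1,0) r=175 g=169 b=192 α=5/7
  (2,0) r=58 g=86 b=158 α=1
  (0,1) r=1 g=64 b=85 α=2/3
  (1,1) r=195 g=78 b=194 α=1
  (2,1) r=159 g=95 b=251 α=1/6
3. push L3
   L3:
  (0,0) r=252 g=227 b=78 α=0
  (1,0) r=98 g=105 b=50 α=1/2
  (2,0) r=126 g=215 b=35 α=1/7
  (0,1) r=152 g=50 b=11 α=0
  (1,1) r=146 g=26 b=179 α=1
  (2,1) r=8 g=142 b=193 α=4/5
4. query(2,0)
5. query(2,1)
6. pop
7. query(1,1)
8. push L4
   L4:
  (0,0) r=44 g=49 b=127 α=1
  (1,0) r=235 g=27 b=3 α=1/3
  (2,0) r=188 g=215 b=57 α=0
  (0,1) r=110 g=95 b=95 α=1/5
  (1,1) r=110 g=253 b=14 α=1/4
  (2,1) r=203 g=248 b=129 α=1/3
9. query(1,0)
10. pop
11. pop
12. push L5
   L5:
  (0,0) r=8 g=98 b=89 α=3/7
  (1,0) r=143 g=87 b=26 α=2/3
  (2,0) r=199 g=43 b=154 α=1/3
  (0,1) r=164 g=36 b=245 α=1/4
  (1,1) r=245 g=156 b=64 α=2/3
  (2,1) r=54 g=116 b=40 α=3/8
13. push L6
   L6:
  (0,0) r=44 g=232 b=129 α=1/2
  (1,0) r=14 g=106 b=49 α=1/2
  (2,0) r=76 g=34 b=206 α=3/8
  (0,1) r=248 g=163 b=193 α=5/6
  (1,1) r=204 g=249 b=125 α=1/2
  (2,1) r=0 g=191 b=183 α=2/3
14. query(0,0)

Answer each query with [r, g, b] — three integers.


(2,0) stack=L1,L2,L3; from [0,0,0]:
after L1 α=3/4: [15/2, 327/2, 225/2]
after L2 α=1: [58, 86, 158]
after L3 α=1/7: [474/7, 731/7, 983/7]
→ [68, 104, 140]

at x=2,y=1 over L1,L2,L3:
+L1 (α=1/3) → [113/3, 48, 104/3]
+L2 (α=1/6) → [521/9, 335/6, 1273/18]
+L3 (α=4/5) → [809/45, 3743/30, 15169/90]
→ [18, 125, 169]

at x=1,y=1 over L1,L2:
+L1 (α=1/6) → [41, 53/3, 91/3]
+L2 (α=1) → [195, 78, 194]
rounded: [195, 78, 194]

(1,0) stack=L1,L2,L4; from [0,0,0]:
+L1 (α=3/7) → [144/7, 657/7, 375/7]
+L2 (α=5/7) → [6413/49, 7229/49, 7470/49]
+L4 (α=1/3) → [24341/147, 15781/147, 5029/49]
→ [166, 107, 103]

at x=0,y=0 over L1,L5,L6:
after L1 α=1/4: [243/4, 25/4, 235/4]
after L5 α=3/7: [267/7, 319/7, 502/7]
after L6 α=1/2: [575/14, 1943/14, 1405/14]
rounded: [41, 139, 100]


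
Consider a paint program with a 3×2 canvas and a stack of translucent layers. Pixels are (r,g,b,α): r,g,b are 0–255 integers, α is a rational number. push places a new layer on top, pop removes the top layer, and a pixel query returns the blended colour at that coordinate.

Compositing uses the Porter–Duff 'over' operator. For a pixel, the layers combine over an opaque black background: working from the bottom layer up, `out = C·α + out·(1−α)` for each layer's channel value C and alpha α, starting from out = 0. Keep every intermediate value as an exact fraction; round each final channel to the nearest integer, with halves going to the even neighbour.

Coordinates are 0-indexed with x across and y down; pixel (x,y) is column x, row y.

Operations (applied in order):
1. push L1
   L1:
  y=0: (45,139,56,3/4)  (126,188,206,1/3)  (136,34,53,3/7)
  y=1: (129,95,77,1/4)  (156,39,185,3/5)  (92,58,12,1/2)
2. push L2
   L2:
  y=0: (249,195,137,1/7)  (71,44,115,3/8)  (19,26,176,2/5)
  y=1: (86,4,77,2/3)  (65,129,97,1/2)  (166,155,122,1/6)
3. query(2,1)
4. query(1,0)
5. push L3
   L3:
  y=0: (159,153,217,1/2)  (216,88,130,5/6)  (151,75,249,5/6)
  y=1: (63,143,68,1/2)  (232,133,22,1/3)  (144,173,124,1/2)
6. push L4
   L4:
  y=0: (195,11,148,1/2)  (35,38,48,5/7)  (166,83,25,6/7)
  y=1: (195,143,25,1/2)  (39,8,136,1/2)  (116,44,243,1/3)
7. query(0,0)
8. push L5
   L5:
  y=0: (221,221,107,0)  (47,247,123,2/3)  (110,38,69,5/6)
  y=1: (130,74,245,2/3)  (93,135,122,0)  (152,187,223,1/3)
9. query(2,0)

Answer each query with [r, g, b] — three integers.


query (2,1) [L1,L2] — begin 0,0,0
+L1 (α=1/2) → [46, 29, 6]
+L2 (α=1/6) → [66, 50, 76/3]
→ [66, 50, 25]

at x=1,y=0 over L1,L2:
after L1 α=1/3: [42, 188/3, 206/3]
after L2 α=3/8: [423/8, 167/3, 2065/24]
rounded: [53, 56, 86]

(0,0) stack=L1,L2,L3,L4; from [0,0,0]:
+L1 (α=3/4) → [135/4, 417/4, 42]
+L2 (α=1/7) → [129/2, 1641/14, 389/7]
+L3 (α=1/2) → [447/4, 3783/28, 954/7]
+L4 (α=1/2) → [1227/8, 4091/56, 995/7]
→ [153, 73, 142]

query (2,0) [L1,L2,L3,L4,L5] — begin 0,0,0
L1 α=3/7: [408/7, 102/7, 159/7]
L2 α=2/5: [298/7, 134/7, 2941/35]
L3 α=5/6: [1861/14, 2759/42, 23258/105]
L4 α=6/7: [15805/98, 23675/294, 39008/735]
L5 α=5/6: [23235/196, 79535/1764, 292583/4410]
rounded: [119, 45, 66]


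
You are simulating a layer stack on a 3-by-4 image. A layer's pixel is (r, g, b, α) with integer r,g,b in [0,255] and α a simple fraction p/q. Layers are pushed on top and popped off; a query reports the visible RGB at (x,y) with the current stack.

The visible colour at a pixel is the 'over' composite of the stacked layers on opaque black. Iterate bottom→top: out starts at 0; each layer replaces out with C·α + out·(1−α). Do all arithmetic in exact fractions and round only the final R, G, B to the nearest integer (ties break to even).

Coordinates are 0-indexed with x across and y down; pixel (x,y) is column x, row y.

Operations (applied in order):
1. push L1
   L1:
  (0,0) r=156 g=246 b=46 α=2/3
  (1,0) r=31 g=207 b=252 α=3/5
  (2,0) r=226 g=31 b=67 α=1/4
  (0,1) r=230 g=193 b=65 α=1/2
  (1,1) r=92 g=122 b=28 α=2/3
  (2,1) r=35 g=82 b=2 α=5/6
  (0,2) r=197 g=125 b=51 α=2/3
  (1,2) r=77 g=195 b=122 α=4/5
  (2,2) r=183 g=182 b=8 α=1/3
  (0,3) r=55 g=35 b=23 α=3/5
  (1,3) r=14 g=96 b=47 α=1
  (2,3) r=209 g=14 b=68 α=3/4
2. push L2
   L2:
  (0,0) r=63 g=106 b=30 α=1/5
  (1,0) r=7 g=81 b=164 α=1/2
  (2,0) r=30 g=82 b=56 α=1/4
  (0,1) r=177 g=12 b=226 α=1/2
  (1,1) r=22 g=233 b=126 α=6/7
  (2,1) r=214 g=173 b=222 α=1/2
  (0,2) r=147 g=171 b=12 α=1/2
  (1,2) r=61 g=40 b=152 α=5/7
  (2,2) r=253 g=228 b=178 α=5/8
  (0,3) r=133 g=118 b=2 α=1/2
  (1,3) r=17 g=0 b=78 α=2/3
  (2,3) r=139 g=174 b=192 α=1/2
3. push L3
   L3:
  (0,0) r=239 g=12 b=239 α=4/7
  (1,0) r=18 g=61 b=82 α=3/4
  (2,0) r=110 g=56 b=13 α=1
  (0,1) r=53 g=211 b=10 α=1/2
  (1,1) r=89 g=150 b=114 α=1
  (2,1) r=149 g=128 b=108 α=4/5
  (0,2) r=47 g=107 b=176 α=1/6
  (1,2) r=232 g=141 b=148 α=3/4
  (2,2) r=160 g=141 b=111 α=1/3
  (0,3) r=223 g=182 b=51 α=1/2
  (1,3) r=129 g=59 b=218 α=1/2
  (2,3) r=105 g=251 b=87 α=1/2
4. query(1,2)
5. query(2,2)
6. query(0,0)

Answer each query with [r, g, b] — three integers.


(1,2) stack=L1,L2,L3; from [0,0,0]:
L1 α=4/5: [308/5, 156, 488/5]
L2 α=5/7: [2141/35, 512/7, 4776/35]
L3 α=3/4: [26501/140, 3473/28, 5079/35]
→ [189, 124, 145]

(2,2) stack=L1,L2,L3; from [0,0,0]:
after L1 α=1/3: [61, 182/3, 8/3]
after L2 α=5/8: [181, 661/4, 449/4]
after L3 α=1/3: [174, 943/6, 671/6]
= [174, 157, 112]

at x=0,y=0 over L1,L2,L3:
after L1 α=2/3: [104, 164, 92/3]
after L2 α=1/5: [479/5, 762/5, 458/15]
after L3 α=4/7: [6217/35, 2526/35, 5238/35]
→ [178, 72, 150]


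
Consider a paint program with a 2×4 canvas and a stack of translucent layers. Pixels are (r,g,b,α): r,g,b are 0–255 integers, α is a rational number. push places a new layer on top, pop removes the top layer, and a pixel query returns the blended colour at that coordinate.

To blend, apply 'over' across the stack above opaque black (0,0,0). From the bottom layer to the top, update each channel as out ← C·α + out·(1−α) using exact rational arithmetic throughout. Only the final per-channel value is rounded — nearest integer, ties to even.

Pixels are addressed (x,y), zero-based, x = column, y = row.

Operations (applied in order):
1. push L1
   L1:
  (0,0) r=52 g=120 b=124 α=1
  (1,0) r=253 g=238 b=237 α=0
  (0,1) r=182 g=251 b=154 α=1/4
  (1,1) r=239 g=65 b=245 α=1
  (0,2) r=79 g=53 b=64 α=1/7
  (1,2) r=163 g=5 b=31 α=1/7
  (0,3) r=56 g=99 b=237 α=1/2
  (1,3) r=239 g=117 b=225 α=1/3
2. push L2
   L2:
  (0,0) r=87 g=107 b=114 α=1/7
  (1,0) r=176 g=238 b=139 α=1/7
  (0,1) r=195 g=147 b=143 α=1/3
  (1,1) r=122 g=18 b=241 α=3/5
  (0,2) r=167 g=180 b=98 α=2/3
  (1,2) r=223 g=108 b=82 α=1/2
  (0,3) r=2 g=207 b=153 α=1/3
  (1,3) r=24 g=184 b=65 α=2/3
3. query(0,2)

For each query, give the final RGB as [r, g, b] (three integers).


query (0,2) [L1,L2] — begin 0,0,0
+L1 (α=1/7) → [79/7, 53/7, 64/7]
+L2 (α=2/3) → [2417/21, 2573/21, 1436/21]
= [115, 123, 68]


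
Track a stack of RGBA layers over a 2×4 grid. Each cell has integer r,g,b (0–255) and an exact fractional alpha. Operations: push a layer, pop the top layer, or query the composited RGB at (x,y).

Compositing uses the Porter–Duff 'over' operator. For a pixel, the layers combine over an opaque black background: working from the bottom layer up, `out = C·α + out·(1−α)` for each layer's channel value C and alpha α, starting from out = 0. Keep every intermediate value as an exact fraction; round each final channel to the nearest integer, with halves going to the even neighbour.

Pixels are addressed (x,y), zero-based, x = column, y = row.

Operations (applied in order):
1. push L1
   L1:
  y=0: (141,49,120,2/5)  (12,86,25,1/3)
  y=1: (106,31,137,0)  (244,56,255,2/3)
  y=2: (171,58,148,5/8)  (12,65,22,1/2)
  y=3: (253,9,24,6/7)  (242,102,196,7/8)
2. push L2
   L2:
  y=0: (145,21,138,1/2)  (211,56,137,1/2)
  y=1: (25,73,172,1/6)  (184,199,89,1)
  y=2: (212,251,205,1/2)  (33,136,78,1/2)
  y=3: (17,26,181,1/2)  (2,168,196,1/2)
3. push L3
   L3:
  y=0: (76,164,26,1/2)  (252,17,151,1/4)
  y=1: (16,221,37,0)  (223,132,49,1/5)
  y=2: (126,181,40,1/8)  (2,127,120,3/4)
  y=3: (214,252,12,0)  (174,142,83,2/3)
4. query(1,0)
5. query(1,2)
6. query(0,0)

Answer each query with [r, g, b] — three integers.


at x=1,y=0 over L1,L2,L3:
L1 α=1/3: [4, 86/3, 25/3]
L2 α=1/2: [215/2, 127/3, 218/3]
L3 α=1/4: [1149/8, 36, 369/4]
rounded: [144, 36, 92]

at x=1,y=2 over L1,L2,L3:
L1 α=1/2: [6, 65/2, 11]
L2 α=1/2: [39/2, 337/4, 89/2]
L3 α=3/4: [51/8, 1861/16, 809/8]
= [6, 116, 101]

at x=0,y=0 over L1,L2,L3:
after L1 α=2/5: [282/5, 98/5, 48]
after L2 α=1/2: [1007/10, 203/10, 93]
after L3 α=1/2: [1767/20, 1843/20, 119/2]
rounded: [88, 92, 60]


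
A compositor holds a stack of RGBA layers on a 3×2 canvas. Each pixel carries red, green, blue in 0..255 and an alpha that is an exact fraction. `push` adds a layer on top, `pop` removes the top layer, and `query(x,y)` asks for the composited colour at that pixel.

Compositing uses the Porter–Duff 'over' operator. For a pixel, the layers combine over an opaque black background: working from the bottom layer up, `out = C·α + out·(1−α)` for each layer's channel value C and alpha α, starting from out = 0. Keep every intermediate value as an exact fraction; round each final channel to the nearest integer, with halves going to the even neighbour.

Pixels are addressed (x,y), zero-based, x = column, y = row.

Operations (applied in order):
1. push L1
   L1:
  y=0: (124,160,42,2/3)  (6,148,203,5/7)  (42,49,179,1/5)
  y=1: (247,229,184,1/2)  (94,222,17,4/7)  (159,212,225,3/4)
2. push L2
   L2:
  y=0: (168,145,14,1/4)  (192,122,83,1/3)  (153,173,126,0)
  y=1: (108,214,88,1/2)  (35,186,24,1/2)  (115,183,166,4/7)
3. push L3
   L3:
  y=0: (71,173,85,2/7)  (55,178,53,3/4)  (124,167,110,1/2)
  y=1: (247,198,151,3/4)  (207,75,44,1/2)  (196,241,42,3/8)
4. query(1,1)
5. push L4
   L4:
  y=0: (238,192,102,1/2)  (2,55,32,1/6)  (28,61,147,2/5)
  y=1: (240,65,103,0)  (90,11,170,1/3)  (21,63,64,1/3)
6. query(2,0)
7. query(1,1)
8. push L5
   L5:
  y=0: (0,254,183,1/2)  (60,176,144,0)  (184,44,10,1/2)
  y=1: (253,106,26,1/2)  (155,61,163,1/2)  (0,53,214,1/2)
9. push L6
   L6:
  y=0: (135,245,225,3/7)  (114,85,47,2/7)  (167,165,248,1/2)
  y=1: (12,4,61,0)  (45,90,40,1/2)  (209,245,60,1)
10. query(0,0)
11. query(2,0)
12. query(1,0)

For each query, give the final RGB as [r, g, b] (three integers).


at x=1,y=1 over L1,L2,L3:
after L1 α=4/7: [376/7, 888/7, 68/7]
after L2 α=1/2: [621/14, 1095/7, 118/7]
after L3 α=1/2: [3519/28, 810/7, 213/7]
= [126, 116, 30]

at x=2,y=0 over L1,L2,L3,L4:
after L1 α=1/5: [42/5, 49/5, 179/5]
after L2 α=0: [42/5, 49/5, 179/5]
after L3 α=1/2: [331/5, 442/5, 729/10]
after L4 α=2/5: [1273/25, 1936/25, 5127/50]
= [51, 77, 103]

at x=1,y=1 over L1,L2,L3,L4:
L1 α=4/7: [376/7, 888/7, 68/7]
L2 α=1/2: [621/14, 1095/7, 118/7]
L3 α=1/2: [3519/28, 810/7, 213/7]
L4 α=1/3: [1593/14, 1697/21, 1616/21]
→ [114, 81, 77]

at x=0,y=0 over L1,L2,L3,L4,L5,L6:
+L1 (α=2/3) → [248/3, 320/3, 28]
+L2 (α=1/4) → [104, 465/4, 49/2]
+L3 (α=2/7) → [662/7, 3709/28, 585/14]
+L4 (α=1/2) → [1164/7, 9085/56, 2013/28]
+L5 (α=1/2) → [582/7, 23309/112, 7137/56]
+L6 (α=3/7) → [5163/49, 43889/196, 16587/98]
= [105, 224, 169]

at x=2,y=0 over L1,L2,L3,L4,L5,L6:
L1 α=1/5: [42/5, 49/5, 179/5]
L2 α=0: [42/5, 49/5, 179/5]
L3 α=1/2: [331/5, 442/5, 729/10]
L4 α=2/5: [1273/25, 1936/25, 5127/50]
L5 α=1/2: [5873/50, 1518/25, 5627/100]
L6 α=1/2: [14223/100, 5643/50, 30427/200]
rounded: [142, 113, 152]

(1,0) stack=L1,L2,L3,L4,L5,L6; from [0,0,0]:
after L1 α=5/7: [30/7, 740/7, 145]
after L2 α=1/3: [468/7, 778/7, 373/3]
after L3 α=3/4: [1623/28, 1129/7, 425/6]
after L4 α=1/6: [8171/168, 1005/7, 2317/36]
after L5 α=0: [8171/168, 1005/7, 2317/36]
after L6 α=2/7: [79159/1176, 6215/49, 14969/252]
= [67, 127, 59]


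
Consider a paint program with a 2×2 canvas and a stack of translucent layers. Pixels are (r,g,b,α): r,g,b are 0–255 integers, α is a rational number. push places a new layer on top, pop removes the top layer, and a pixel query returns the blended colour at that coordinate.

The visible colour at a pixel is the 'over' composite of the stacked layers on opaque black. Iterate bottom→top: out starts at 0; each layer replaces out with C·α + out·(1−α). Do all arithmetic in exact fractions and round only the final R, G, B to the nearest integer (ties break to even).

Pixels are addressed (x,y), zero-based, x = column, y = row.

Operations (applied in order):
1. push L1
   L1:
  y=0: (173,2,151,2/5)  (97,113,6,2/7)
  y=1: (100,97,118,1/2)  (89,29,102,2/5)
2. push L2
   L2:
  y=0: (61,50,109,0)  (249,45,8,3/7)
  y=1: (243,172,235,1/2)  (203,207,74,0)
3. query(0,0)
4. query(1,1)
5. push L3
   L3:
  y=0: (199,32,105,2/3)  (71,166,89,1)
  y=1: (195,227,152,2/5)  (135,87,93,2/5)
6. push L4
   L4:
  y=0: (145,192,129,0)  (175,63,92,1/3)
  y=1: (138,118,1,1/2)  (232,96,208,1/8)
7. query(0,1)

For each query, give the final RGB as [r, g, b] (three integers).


at x=0,y=0 over L1,L2:
after L1 α=2/5: [346/5, 4/5, 302/5]
after L2 α=0: [346/5, 4/5, 302/5]
→ [69, 1, 60]

(1,1) stack=L1,L2; from [0,0,0]:
L1 α=2/5: [178/5, 58/5, 204/5]
L2 α=0: [178/5, 58/5, 204/5]
rounded: [36, 12, 41]

query (0,1) [L1,L2,L3,L4] — begin 0,0,0
L1 α=1/2: [50, 97/2, 59]
L2 α=1/2: [293/2, 441/4, 147]
L3 α=2/5: [1659/10, 3139/20, 149]
L4 α=1/2: [3039/20, 5499/40, 75]
rounded: [152, 137, 75]


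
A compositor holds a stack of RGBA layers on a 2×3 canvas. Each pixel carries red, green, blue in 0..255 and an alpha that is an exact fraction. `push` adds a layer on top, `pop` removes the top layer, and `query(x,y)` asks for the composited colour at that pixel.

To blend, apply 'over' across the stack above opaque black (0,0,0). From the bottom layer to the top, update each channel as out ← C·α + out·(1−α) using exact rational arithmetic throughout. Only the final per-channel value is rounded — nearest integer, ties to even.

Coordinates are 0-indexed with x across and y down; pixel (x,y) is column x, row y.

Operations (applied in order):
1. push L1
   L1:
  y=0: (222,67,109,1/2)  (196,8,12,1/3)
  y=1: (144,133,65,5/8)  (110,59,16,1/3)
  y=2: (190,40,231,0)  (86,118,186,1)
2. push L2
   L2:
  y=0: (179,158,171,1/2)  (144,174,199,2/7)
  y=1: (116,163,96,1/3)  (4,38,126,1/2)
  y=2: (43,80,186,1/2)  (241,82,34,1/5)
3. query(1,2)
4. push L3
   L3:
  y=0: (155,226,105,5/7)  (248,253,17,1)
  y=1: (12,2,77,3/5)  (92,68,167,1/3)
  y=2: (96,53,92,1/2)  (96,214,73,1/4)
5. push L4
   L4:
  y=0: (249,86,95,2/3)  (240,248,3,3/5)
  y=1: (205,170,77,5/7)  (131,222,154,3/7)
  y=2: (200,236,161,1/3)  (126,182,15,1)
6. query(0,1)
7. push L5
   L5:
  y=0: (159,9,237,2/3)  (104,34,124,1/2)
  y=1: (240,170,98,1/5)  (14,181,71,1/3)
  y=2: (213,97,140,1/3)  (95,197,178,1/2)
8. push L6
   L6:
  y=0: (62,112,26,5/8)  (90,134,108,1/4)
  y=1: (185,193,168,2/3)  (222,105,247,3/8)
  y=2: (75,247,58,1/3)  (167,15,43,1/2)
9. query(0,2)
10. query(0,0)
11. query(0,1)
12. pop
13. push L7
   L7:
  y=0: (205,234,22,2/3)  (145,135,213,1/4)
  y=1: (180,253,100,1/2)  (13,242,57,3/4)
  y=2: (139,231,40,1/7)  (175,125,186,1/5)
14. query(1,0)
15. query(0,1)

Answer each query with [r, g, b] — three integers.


query (1,2) [L1,L2] — begin 0,0,0
L1 α=1: [86, 118, 186]
L2 α=1/5: [117, 554/5, 778/5]
rounded: [117, 111, 156]

(0,1) stack=L1,L2,L3,L4; from [0,0,0]:
+L1 (α=5/8) → [90, 665/8, 325/8]
+L2 (α=1/3) → [296/3, 439/4, 709/12]
+L3 (α=3/5) → [140/3, 451/10, 419/6]
+L4 (α=5/7) → [3355/21, 4701/35, 1574/21]
= [160, 134, 75]

at x=0,y=2 over L1,L2,L3,L4,L5,L6:
after L1 α=0: [0, 0, 0]
after L2 α=1/2: [43/2, 40, 93]
after L3 α=1/2: [235/4, 93/2, 185/2]
after L4 α=1/3: [635/6, 329/3, 346/3]
after L5 α=1/3: [1274/9, 949/9, 1112/9]
after L6 α=1/3: [3223/27, 4121/27, 2746/27]
rounded: [119, 153, 102]

at x=0,y=0 over L1,L2,L3,L4,L5,L6:
L1 α=1/2: [111, 67/2, 109/2]
L2 α=1/2: [145, 383/4, 451/4]
L3 α=5/7: [1065/7, 2643/14, 1501/14]
L4 α=2/3: [1517/7, 5051/42, 1387/14]
L5 α=2/3: [3743/21, 5807/126, 8023/42]
L6 α=5/8: [5913/56, 29327/336, 9843/112]
rounded: [106, 87, 88]

query (0,1) [L1,L2,L3,L4,L5,L6] — begin 0,0,0
L1 α=5/8: [90, 665/8, 325/8]
L2 α=1/3: [296/3, 439/4, 709/12]
L3 α=3/5: [140/3, 451/10, 419/6]
L4 α=5/7: [3355/21, 4701/35, 1574/21]
L5 α=1/5: [3692/21, 24754/175, 8354/105]
L6 α=2/3: [11462/63, 30768/175, 43634/315]
rounded: [182, 176, 139]

at x=1,y=0 over L1,L2,L3,L4,L5,L7:
L1 α=1/3: [196/3, 8/3, 4]
L2 α=2/7: [1844/21, 1084/21, 418/7]
L3 α=1: [248, 253, 17]
L4 α=3/5: [1216/5, 250, 43/5]
L5 α=1/2: [868/5, 142, 663/10]
L7 α=1/4: [3329/20, 561/4, 4119/40]
= [166, 140, 103]

(0,1) stack=L1,L2,L3,L4,L5,L7; from [0,0,0]:
after L1 α=5/8: [90, 665/8, 325/8]
after L2 α=1/3: [296/3, 439/4, 709/12]
after L3 α=3/5: [140/3, 451/10, 419/6]
after L4 α=5/7: [3355/21, 4701/35, 1574/21]
after L5 α=1/5: [3692/21, 24754/175, 8354/105]
after L7 α=1/2: [3736/21, 69029/350, 9427/105]
→ [178, 197, 90]
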